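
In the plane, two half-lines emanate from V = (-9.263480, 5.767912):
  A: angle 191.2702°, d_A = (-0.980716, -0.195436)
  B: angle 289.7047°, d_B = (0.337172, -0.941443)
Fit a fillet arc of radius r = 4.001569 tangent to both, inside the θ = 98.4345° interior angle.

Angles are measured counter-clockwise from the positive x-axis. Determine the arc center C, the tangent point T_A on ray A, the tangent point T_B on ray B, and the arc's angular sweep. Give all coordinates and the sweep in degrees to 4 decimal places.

bisector direction at 240.4874° = (-0.492614,-0.870248)
center distance |VC| = r/sin(θ/2) = 4.001569/sin(49.2172°) = 5.284750
C = V + |VC|·bis = (-11.8668,1.1689)
T_A = V + ((C−V)·d_A)·d_A = V + 3.4520·d_A = (-12.6489,5.0933)
T_B = V + ((C−V)·d_B)·d_B = V + 3.4520·d_B = (-8.0996,2.5181)
sweep = 180° − θ = 81.5655°

center=(-11.8668,1.1689) T_A=(-12.6489,5.0933) T_B=(-8.0996,2.5181) sweep=81.5655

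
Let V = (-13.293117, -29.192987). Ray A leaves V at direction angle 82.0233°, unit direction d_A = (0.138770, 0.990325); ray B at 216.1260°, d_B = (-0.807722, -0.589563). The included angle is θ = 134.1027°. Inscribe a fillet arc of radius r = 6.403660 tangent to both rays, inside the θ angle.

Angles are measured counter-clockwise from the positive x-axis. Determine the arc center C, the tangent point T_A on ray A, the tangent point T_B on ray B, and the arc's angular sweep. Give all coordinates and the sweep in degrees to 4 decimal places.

center=(-19.2586,-25.6192) T_A=(-12.9169,-26.5078) T_B=(-15.4832,-30.7915) sweep=45.8973

bisector direction at 149.0746° = (-0.857838,0.513921)
center distance |VC| = r/sin(θ/2) = 6.403660/sin(67.0513°) = 6.954040
C = V + |VC|·bis = (-19.2586,-25.6192)
T_A = V + ((C−V)·d_A)·d_A = V + 2.7114·d_A = (-12.9169,-26.5078)
T_B = V + ((C−V)·d_B)·d_B = V + 2.7114·d_B = (-15.4832,-30.7915)
sweep = 180° − θ = 45.8973°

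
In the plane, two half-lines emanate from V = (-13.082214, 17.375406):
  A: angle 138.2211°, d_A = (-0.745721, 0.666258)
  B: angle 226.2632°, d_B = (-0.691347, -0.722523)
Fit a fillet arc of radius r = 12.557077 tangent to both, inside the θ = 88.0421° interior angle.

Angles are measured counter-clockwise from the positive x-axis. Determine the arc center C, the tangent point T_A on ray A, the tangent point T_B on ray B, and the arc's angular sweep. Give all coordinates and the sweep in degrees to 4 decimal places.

center=(-31.1381,16.6685) T_A=(-22.7719,26.0325) T_B=(-22.0653,7.9872) sweep=91.9579

bisector direction at 182.2422° = (-0.999234,-0.039123)
center distance |VC| = r/sin(θ/2) = 12.557077/sin(44.0211°) = 18.069749
C = V + |VC|·bis = (-31.1381,16.6685)
T_A = V + ((C−V)·d_A)·d_A = V + 12.9937·d_A = (-22.7719,26.0325)
T_B = V + ((C−V)·d_B)·d_B = V + 12.9937·d_B = (-22.0653,7.9872)
sweep = 180° − θ = 91.9579°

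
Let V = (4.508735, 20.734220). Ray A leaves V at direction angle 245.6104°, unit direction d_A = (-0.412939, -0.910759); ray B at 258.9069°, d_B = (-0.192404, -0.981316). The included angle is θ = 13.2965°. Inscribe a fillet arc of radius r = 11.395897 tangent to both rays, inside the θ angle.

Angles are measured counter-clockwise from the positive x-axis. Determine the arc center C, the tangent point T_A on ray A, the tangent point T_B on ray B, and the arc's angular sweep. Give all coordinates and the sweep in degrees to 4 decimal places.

bisector direction at 252.2586° = (-0.304721,-0.952442)
center distance |VC| = r/sin(θ/2) = 11.395897/sin(6.6482°) = 98.432562
C = V + |VC|·bis = (-25.4857,-73.0171)
T_A = V + ((C−V)·d_A)·d_A = V + 97.7707·d_A = (-35.8646,-68.3113)
T_B = V + ((C−V)·d_B)·d_B = V + 97.7707·d_B = (-14.3027,-75.2097)
sweep = 180° − θ = 166.7035°

center=(-25.4857,-73.0171) T_A=(-35.8646,-68.3113) T_B=(-14.3027,-75.2097) sweep=166.7035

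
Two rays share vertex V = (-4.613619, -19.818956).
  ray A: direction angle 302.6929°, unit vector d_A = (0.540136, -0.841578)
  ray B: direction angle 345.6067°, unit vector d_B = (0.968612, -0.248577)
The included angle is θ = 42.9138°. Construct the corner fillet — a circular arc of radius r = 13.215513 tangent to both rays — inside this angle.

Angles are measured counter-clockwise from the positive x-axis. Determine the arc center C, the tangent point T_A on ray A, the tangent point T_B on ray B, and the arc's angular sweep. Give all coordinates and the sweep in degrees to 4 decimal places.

center=(24.6696,-40.9777) T_A=(13.5477,-48.1159) T_B=(27.9547,-28.1770) sweep=137.0862

bisector direction at 324.1498° = (0.810551,-0.585668)
center distance |VC| = r/sin(θ/2) = 13.215513/sin(21.4569°) = 36.127580
C = V + |VC|·bis = (24.6696,-40.9777)
T_A = V + ((C−V)·d_A)·d_A = V + 33.6237·d_A = (13.5477,-48.1159)
T_B = V + ((C−V)·d_B)·d_B = V + 33.6237·d_B = (27.9547,-28.1770)
sweep = 180° − θ = 137.0862°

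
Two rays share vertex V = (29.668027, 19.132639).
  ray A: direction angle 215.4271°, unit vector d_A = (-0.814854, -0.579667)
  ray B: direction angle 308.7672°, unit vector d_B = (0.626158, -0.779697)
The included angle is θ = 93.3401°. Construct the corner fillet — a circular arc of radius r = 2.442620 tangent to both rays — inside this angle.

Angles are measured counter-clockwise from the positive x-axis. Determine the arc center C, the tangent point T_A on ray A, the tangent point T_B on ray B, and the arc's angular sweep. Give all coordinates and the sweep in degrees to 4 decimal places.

center=(29.2063,15.8066) T_A=(27.7904,17.7970) T_B=(31.1108,17.3360) sweep=86.6599

bisector direction at 262.0971° = (-0.137494,-0.990503)
center distance |VC| = r/sin(θ/2) = 2.442620/sin(46.6701°) = 3.357949
C = V + |VC|·bis = (29.2063,15.8066)
T_A = V + ((C−V)·d_A)·d_A = V + 2.3042·d_A = (27.7904,17.7970)
T_B = V + ((C−V)·d_B)·d_B = V + 2.3042·d_B = (31.1108,17.3360)
sweep = 180° − θ = 86.6599°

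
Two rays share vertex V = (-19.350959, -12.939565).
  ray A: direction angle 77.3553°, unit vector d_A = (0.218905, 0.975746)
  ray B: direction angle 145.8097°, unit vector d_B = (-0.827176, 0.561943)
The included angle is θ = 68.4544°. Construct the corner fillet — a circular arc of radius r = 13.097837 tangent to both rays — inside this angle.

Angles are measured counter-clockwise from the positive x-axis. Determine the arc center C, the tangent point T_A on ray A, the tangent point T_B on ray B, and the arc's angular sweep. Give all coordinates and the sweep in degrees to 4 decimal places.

bisector direction at 111.5825° = (-0.367841,0.929889)
center distance |VC| = r/sin(θ/2) = 13.097837/sin(34.2272°) = 23.286039
C = V + |VC|·bis = (-27.9165,8.7139)
T_A = V + ((C−V)·d_A)·d_A = V + 19.2532·d_A = (-15.1363,5.8467)
T_B = V + ((C−V)·d_B)·d_B = V + 19.2532·d_B = (-35.2768,-2.1203)
sweep = 180° − θ = 111.5456°

center=(-27.9165,8.7139) T_A=(-15.1363,5.8467) T_B=(-35.2768,-2.1203) sweep=111.5456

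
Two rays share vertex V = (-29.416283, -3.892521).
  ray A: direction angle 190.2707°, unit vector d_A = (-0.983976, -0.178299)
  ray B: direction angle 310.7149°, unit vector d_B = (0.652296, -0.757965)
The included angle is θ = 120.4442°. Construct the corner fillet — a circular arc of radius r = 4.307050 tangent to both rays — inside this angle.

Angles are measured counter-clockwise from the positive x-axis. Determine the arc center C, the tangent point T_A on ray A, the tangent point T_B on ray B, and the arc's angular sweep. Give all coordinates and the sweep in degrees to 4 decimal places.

center=(-31.0733,-8.5700) T_A=(-31.8413,-4.3319) T_B=(-27.8087,-5.7605) sweep=59.5558

bisector direction at 250.4928° = (-0.333925,-0.942600)
center distance |VC| = r/sin(θ/2) = 4.307050/sin(60.2221°) = 4.962285
C = V + |VC|·bis = (-31.0733,-8.5700)
T_A = V + ((C−V)·d_A)·d_A = V + 2.4645·d_A = (-31.8413,-4.3319)
T_B = V + ((C−V)·d_B)·d_B = V + 2.4645·d_B = (-27.8087,-5.7605)
sweep = 180° − θ = 59.5558°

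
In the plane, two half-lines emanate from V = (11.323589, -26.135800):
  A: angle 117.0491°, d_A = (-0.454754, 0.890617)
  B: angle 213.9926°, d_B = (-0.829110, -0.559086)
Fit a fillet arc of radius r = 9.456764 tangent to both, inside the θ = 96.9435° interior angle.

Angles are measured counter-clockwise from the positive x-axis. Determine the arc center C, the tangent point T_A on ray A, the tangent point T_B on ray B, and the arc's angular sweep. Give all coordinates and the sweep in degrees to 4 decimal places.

bisector direction at 165.5208° = (-0.968239,0.250028)
center distance |VC| = r/sin(θ/2) = 9.456764/sin(48.4718°) = 12.632111
C = V + |VC|·bis = (-0.9073,-22.9774)
T_A = V + ((C−V)·d_A)·d_A = V + 8.3750·d_A = (7.5150,-18.6769)
T_B = V + ((C−V)·d_B)·d_B = V + 8.3750·d_B = (4.3798,-30.8181)
sweep = 180° − θ = 83.0565°

center=(-0.9073,-22.9774) T_A=(7.5150,-18.6769) T_B=(4.3798,-30.8181) sweep=83.0565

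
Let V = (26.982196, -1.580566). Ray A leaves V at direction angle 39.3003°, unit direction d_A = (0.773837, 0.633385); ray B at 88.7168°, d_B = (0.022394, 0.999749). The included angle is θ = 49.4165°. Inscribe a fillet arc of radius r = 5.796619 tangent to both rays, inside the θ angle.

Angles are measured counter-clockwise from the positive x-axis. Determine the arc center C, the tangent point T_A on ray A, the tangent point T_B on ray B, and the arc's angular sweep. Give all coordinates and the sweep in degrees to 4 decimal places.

center=(33.0595,10.8844) T_A=(36.7310,6.3988) T_B=(27.2643,11.0142) sweep=130.5835

bisector direction at 64.0085° = (0.438237,0.898859)
center distance |VC| = r/sin(θ/2) = 5.796619/sin(24.7082°) = 13.867580
C = V + |VC|·bis = (33.0595,10.8844)
T_A = V + ((C−V)·d_A)·d_A = V + 12.5980·d_A = (36.7310,6.3988)
T_B = V + ((C−V)·d_B)·d_B = V + 12.5980·d_B = (27.2643,11.0142)
sweep = 180° − θ = 130.5835°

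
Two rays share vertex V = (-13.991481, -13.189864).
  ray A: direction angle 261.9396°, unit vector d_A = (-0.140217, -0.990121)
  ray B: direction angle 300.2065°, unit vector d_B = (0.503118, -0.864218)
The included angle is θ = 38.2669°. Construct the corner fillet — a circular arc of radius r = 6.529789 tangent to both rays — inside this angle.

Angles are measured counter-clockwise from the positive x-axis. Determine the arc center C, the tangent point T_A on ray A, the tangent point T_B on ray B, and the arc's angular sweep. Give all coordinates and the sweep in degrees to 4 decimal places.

bisector direction at 281.0730° = (0.192060,-0.981383)
center distance |VC| = r/sin(θ/2) = 6.529789/sin(19.1334°) = 19.921892
C = V + |VC|·bis = (-10.1653,-32.7409)
T_A = V + ((C−V)·d_A)·d_A = V + 18.8214·d_A = (-16.6306,-31.8253)
T_B = V + ((C−V)·d_B)·d_B = V + 18.8214·d_B = (-4.5221,-29.4556)
sweep = 180° − θ = 141.7331°

center=(-10.1653,-32.7409) T_A=(-16.6306,-31.8253) T_B=(-4.5221,-29.4556) sweep=141.7331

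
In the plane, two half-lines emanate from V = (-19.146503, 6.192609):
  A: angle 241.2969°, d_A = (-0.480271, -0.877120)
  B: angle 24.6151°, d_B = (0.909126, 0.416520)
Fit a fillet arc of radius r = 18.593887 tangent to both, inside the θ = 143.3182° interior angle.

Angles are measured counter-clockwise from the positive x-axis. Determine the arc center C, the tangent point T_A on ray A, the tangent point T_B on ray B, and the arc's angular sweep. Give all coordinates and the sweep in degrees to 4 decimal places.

center=(-5.7979,-8.1441) T_A=(-22.1069,0.7860) T_B=(-13.5426,8.7601) sweep=36.6818

bisector direction at 312.9560° = (0.681437,-0.731877)
center distance |VC| = r/sin(θ/2) = 18.593887/sin(71.6591°) = 19.588986
C = V + |VC|·bis = (-5.7979,-8.1441)
T_A = V + ((C−V)·d_A)·d_A = V + 6.1641·d_A = (-22.1069,0.7860)
T_B = V + ((C−V)·d_B)·d_B = V + 6.1641·d_B = (-13.5426,8.7601)
sweep = 180° − θ = 36.6818°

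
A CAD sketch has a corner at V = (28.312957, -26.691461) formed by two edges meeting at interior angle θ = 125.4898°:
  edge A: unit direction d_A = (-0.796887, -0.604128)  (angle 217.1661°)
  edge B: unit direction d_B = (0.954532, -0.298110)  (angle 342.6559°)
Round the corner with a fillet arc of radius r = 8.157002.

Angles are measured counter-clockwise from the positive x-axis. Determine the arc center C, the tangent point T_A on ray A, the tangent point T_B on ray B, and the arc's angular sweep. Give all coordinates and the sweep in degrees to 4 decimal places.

center=(29.8923,-35.7302) T_A=(24.9644,-29.2300) T_B=(32.3239,-27.9441) sweep=54.5102

bisector direction at 279.9110° = (0.172118,-0.985076)
center distance |VC| = r/sin(θ/2) = 8.157002/sin(62.7449°) = 9.175724
C = V + |VC|·bis = (29.8923,-35.7302)
T_A = V + ((C−V)·d_A)·d_A = V + 4.2021·d_A = (24.9644,-29.2300)
T_B = V + ((C−V)·d_B)·d_B = V + 4.2021·d_B = (32.3239,-27.9441)
sweep = 180° − θ = 54.5102°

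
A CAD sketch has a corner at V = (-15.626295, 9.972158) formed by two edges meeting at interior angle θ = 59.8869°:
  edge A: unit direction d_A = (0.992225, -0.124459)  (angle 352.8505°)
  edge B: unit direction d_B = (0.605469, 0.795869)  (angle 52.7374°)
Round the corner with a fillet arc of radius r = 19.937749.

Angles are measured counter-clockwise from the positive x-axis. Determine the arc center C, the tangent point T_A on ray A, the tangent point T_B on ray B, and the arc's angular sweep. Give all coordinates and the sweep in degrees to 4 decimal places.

center=(21.1981,25.4471) T_A=(18.7166,5.6644) T_B=(5.3302,37.5188) sweep=120.1131

bisector direction at 22.7940° = (0.921904,0.387418)
center distance |VC| = r/sin(θ/2) = 19.937749/sin(29.9434°) = 39.943802
C = V + |VC|·bis = (21.1981,25.4471)
T_A = V + ((C−V)·d_A)·d_A = V + 34.6120·d_A = (18.7166,5.6644)
T_B = V + ((C−V)·d_B)·d_B = V + 34.6120·d_B = (5.3302,37.5188)
sweep = 180° − θ = 120.1131°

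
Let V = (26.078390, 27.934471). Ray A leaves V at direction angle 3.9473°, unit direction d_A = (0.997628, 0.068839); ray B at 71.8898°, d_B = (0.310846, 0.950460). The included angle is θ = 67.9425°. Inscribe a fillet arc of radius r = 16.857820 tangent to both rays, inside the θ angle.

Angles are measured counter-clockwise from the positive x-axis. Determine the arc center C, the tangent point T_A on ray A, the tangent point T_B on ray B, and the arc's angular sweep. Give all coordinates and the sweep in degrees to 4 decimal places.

center=(49.8784,46.4746) T_A=(51.0389,29.6568) T_B=(33.8557,51.7148) sweep=112.0575

bisector direction at 37.9185° = (0.788885,0.614541)
center distance |VC| = r/sin(θ/2) = 16.857820/sin(33.9712°) = 30.169146
C = V + |VC|·bis = (49.8784,46.4746)
T_A = V + ((C−V)·d_A)·d_A = V + 25.0198·d_A = (51.0389,29.6568)
T_B = V + ((C−V)·d_B)·d_B = V + 25.0198·d_B = (33.8557,51.7148)
sweep = 180° − θ = 112.0575°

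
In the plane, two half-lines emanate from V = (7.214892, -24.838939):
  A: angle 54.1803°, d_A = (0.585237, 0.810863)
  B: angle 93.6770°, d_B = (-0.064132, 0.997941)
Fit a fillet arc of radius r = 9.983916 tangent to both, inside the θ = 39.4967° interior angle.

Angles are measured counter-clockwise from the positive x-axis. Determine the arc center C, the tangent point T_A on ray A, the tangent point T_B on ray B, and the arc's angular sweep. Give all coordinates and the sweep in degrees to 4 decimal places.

center=(15.3948,3.5541) T_A=(23.4903,-2.2888) T_B=(5.4314,2.9138) sweep=140.5033

bisector direction at 73.9287° = (0.276834,0.960918)
center distance |VC| = r/sin(θ/2) = 9.983916/sin(19.7483°) = 29.547863
C = V + |VC|·bis = (15.3948,3.5541)
T_A = V + ((C−V)·d_A)·d_A = V + 27.8100·d_A = (23.4903,-2.2888)
T_B = V + ((C−V)·d_B)·d_B = V + 27.8100·d_B = (5.4314,2.9138)
sweep = 180° − θ = 140.5033°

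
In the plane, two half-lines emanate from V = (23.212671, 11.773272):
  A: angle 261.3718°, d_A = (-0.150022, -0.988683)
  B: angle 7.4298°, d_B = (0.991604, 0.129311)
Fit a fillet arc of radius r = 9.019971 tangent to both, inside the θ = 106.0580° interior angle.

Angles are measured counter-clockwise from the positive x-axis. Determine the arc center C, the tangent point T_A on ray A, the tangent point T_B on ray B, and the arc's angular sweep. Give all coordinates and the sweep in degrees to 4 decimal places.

center=(31.1119,3.7070) T_A=(22.1940,5.0602) T_B=(29.9455,12.6513) sweep=73.9420

bisector direction at 314.4008° = (0.699673,-0.714463)
center distance |VC| = r/sin(θ/2) = 9.019971/sin(53.0290°) = 11.289923
C = V + |VC|·bis = (31.1119,3.7070)
T_A = V + ((C−V)·d_A)·d_A = V + 6.7899·d_A = (22.1940,5.0602)
T_B = V + ((C−V)·d_B)·d_B = V + 6.7899·d_B = (29.9455,12.6513)
sweep = 180° − θ = 73.9420°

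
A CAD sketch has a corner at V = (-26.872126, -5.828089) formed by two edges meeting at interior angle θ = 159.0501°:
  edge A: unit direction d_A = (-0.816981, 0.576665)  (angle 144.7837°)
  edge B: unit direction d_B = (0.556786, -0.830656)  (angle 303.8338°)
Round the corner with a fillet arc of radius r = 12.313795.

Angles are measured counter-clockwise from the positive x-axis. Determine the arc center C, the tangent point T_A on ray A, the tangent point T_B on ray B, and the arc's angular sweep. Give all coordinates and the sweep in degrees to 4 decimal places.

bisector direction at 224.3087° = (-0.715586,-0.698525)
center distance |VC| = r/sin(θ/2) = 12.313795/sin(79.5250°) = 12.522489
C = V + |VC|·bis = (-35.8330,-14.5754)
T_A = V + ((C−V)·d_A)·d_A = V + 2.2767·d_A = (-28.7321,-4.5152)
T_B = V + ((C−V)·d_B)·d_B = V + 2.2767·d_B = (-25.6045,-7.7192)
sweep = 180° − θ = 20.9499°

center=(-35.8330,-14.5754) T_A=(-28.7321,-4.5152) T_B=(-25.6045,-7.7192) sweep=20.9499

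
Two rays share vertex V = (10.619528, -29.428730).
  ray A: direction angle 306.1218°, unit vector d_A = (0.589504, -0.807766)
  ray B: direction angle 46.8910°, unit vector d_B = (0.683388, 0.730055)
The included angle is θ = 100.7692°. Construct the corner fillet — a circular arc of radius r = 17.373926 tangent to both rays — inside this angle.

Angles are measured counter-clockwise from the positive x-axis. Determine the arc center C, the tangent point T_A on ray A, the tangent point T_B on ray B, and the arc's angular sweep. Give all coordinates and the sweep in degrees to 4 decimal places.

center=(33.1311,-30.8031) T_A=(19.0971,-41.0451) T_B=(20.4472,-18.9299) sweep=79.2308

bisector direction at 356.5064° = (0.998142,-0.060937)
center distance |VC| = r/sin(θ/2) = 17.373926/sin(50.3846°) = 22.553526
C = V + |VC|·bis = (33.1311,-30.8031)
T_A = V + ((C−V)·d_A)·d_A = V + 14.3808·d_A = (19.0971,-41.0451)
T_B = V + ((C−V)·d_B)·d_B = V + 14.3808·d_B = (20.4472,-18.9299)
sweep = 180° − θ = 79.2308°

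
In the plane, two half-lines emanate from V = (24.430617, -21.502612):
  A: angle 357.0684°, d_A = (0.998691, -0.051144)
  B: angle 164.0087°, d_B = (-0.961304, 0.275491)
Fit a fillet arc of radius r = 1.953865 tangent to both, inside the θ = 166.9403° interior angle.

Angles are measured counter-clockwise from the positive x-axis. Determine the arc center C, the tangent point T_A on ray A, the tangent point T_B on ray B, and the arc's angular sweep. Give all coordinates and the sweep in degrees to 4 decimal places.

center=(24.7539,-19.5627) T_A=(24.6540,-21.5141) T_B=(24.2156,-21.4410) sweep=13.0597

bisector direction at 80.5385° = (0.164384,0.986396)
center distance |VC| = r/sin(θ/2) = 1.953865/sin(83.4702°) = 1.966623
C = V + |VC|·bis = (24.7539,-19.5627)
T_A = V + ((C−V)·d_A)·d_A = V + 0.2236·d_A = (24.6540,-21.5141)
T_B = V + ((C−V)·d_B)·d_B = V + 0.2236·d_B = (24.2156,-21.4410)
sweep = 180° − θ = 13.0597°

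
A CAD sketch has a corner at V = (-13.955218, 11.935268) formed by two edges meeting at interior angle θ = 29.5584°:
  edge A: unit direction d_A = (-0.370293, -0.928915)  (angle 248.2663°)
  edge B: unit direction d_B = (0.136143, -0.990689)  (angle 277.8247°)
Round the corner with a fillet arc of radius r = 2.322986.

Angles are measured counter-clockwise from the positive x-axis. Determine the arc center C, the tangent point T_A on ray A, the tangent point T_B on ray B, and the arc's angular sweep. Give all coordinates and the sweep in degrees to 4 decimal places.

center=(-15.0578,2.8959) T_A=(-17.2157,3.7561) T_B=(-12.7565,3.2122) sweep=150.4416

bisector direction at 263.0455° = (-0.121081,-0.992643)
center distance |VC| = r/sin(θ/2) = 2.322986/sin(14.7792°) = 9.106365
C = V + |VC|·bis = (-15.0578,2.8959)
T_A = V + ((C−V)·d_A)·d_A = V + 8.8051·d_A = (-17.2157,3.7561)
T_B = V + ((C−V)·d_B)·d_B = V + 8.8051·d_B = (-12.7565,3.2122)
sweep = 180° − θ = 150.4416°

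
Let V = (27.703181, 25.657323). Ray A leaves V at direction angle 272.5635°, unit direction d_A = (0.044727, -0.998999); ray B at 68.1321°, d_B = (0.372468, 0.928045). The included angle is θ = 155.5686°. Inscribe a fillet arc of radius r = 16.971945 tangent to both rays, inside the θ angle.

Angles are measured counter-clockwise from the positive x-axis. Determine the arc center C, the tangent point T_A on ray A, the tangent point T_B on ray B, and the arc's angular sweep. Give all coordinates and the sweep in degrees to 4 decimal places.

bisector direction at 350.3478° = (0.985844,-0.167667)
center distance |VC| = r/sin(θ/2) = 16.971945/sin(77.7843°) = 17.365127
C = V + |VC|·bis = (44.8225,22.7458)
T_A = V + ((C−V)·d_A)·d_A = V + 3.6743·d_A = (27.8675,21.9867)
T_B = V + ((C−V)·d_B)·d_B = V + 3.6743·d_B = (29.0718,29.0673)
sweep = 180° − θ = 24.4314°

center=(44.8225,22.7458) T_A=(27.8675,21.9867) T_B=(29.0718,29.0673) sweep=24.4314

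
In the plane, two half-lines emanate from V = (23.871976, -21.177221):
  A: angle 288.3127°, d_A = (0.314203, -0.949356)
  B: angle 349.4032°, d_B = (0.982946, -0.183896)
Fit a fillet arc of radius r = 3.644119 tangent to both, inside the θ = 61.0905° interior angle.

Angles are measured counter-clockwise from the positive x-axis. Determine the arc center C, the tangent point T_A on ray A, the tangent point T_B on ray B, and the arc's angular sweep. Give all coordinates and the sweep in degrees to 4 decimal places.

bisector direction at 318.8580° = (0.753081,-0.657928)
center distance |VC| = r/sin(θ/2) = 3.644119/sin(30.5452°) = 7.170376
C = V + |VC|·bis = (29.2718,-25.8948)
T_A = V + ((C−V)·d_A)·d_A = V + 6.1753·d_A = (25.8123,-27.0398)
T_B = V + ((C−V)·d_B)·d_B = V + 6.1753·d_B = (29.9420,-22.3128)
sweep = 180° − θ = 118.9095°

center=(29.2718,-25.8948) T_A=(25.8123,-27.0398) T_B=(29.9420,-22.3128) sweep=118.9095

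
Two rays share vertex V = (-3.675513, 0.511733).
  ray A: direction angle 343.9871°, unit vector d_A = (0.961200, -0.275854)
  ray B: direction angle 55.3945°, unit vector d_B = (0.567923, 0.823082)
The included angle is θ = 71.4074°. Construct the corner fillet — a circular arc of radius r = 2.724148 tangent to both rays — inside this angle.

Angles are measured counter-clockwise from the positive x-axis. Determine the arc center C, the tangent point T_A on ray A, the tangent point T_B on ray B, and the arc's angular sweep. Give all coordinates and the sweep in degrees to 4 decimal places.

center=(0.7194,2.0845) T_A=(-0.0321,-0.5339) T_B=(-1.5228,3.6317) sweep=108.5926

bisector direction at 19.6908° = (0.941525,0.336944)
center distance |VC| = r/sin(θ/2) = 2.724148/sin(35.7037°) = 4.667885
C = V + |VC|·bis = (0.7194,2.0845)
T_A = V + ((C−V)·d_A)·d_A = V + 3.7905·d_A = (-0.0321,-0.5339)
T_B = V + ((C−V)·d_B)·d_B = V + 3.7905·d_B = (-1.5228,3.6317)
sweep = 180° − θ = 108.5926°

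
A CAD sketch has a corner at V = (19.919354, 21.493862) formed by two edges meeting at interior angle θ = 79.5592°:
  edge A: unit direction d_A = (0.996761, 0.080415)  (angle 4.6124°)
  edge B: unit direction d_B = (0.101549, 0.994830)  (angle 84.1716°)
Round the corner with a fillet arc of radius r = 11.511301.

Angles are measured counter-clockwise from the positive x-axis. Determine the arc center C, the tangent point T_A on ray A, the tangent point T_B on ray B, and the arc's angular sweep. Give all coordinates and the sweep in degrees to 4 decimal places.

bisector direction at 44.3920° = (0.714570,0.699564)
center distance |VC| = r/sin(θ/2) = 11.511301/sin(39.7796°) = 17.991015
C = V + |VC|·bis = (32.7752,34.0797)
T_A = V + ((C−V)·d_A)·d_A = V + 13.8263·d_A = (33.7009,22.6057)
T_B = V + ((C−V)·d_B)·d_B = V + 13.8263·d_B = (21.3234,35.2487)
sweep = 180° − θ = 100.4408°

center=(32.7752,34.0797) T_A=(33.7009,22.6057) T_B=(21.3234,35.2487) sweep=100.4408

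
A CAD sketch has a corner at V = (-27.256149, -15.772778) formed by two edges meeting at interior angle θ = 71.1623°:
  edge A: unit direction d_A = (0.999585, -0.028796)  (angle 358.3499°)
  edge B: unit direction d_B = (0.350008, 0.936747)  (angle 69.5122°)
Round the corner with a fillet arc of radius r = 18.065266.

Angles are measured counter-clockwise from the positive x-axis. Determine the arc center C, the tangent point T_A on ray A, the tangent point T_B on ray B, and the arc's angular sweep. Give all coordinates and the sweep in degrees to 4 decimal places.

center=(-1.4956,1.5579) T_A=(-2.0158,-16.4999) T_B=(-18.4182,7.8809) sweep=108.8377

bisector direction at 33.9311° = (0.829710,0.558195)
center distance |VC| = r/sin(θ/2) = 18.065266/sin(35.5812°) = 31.047688
C = V + |VC|·bis = (-1.4956,1.5579)
T_A = V + ((C−V)·d_A)·d_A = V + 25.2508·d_A = (-2.0158,-16.4999)
T_B = V + ((C−V)·d_B)·d_B = V + 25.2508·d_B = (-18.4182,7.8809)
sweep = 180° − θ = 108.8377°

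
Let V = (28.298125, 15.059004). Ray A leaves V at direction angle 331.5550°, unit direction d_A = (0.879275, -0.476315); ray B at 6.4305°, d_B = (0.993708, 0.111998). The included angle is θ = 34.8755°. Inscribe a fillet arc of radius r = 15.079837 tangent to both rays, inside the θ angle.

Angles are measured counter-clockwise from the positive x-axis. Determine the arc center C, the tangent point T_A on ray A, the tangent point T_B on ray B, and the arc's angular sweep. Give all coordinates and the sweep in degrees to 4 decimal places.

center=(77.6939,5.4509) T_A=(70.5112,-7.8084) T_B=(76.0050,20.4359) sweep=145.1245

bisector direction at 348.9928° = (0.981603,-0.190933)
center distance |VC| = r/sin(θ/2) = 15.079837/sin(17.4378°) = 50.321571
C = V + |VC|·bis = (77.6939,5.4509)
T_A = V + ((C−V)·d_A)·d_A = V + 48.0089·d_A = (70.5112,-7.8084)
T_B = V + ((C−V)·d_B)·d_B = V + 48.0089·d_B = (76.0050,20.4359)
sweep = 180° − θ = 145.1245°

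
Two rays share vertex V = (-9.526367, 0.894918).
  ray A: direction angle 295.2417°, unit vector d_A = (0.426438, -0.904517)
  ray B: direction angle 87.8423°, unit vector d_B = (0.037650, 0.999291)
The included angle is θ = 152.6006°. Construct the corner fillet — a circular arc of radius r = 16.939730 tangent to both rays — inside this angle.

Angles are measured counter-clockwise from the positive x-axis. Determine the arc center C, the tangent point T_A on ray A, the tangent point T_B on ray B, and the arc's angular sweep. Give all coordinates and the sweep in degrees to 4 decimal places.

bisector direction at 11.5420° = (0.979778,0.200086)
center distance |VC| = r/sin(θ/2) = 16.939730/sin(76.3003°) = 17.435771
C = V + |VC|·bis = (7.5568,4.3836)
T_A = V + ((C−V)·d_A)·d_A = V + 4.1294·d_A = (-7.7654,-2.8402)
T_B = V + ((C−V)·d_B)·d_B = V + 4.1294·d_B = (-9.3709,5.0214)
sweep = 180° − θ = 27.3994°

center=(7.5568,4.3836) T_A=(-7.7654,-2.8402) T_B=(-9.3709,5.0214) sweep=27.3994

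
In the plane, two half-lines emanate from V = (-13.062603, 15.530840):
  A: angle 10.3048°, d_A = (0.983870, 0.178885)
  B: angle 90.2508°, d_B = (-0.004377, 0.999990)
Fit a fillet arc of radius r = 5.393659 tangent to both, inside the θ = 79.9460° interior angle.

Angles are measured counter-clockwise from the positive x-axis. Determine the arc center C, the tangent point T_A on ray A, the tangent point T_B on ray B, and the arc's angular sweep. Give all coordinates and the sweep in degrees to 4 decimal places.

bisector direction at 50.2778° = (0.639066,0.769152)
center distance |VC| = r/sin(θ/2) = 5.393659/sin(39.9730°) = 8.395760
C = V + |VC|·bis = (-7.6972,21.9885)
T_A = V + ((C−V)·d_A)·d_A = V + 6.4341·d_A = (-6.7323,16.6818)
T_B = V + ((C−V)·d_B)·d_B = V + 6.4341·d_B = (-13.0908,21.9648)
sweep = 180° − θ = 100.0540°

center=(-7.6972,21.9885) T_A=(-6.7323,16.6818) T_B=(-13.0908,21.9648) sweep=100.0540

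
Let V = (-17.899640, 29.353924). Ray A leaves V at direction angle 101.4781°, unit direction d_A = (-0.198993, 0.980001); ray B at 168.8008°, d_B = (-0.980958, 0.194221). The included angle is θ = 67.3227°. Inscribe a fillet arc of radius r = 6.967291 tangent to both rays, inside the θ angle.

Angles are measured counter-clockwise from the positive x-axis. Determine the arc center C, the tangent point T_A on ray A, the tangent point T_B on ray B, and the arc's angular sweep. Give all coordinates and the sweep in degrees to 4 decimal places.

bisector direction at 135.1395° = (-0.708826,0.705384)
center distance |VC| = r/sin(θ/2) = 6.967291/sin(33.6613°) = 12.569914
C = V + |VC|·bis = (-26.8095,38.2205)
T_A = V + ((C−V)·d_A)·d_A = V + 10.4623·d_A = (-19.9816,39.6070)
T_B = V + ((C−V)·d_B)·d_B = V + 10.4623·d_B = (-28.1627,31.3859)
sweep = 180° − θ = 112.6773°

center=(-26.8095,38.2205) T_A=(-19.9816,39.6070) T_B=(-28.1627,31.3859) sweep=112.6773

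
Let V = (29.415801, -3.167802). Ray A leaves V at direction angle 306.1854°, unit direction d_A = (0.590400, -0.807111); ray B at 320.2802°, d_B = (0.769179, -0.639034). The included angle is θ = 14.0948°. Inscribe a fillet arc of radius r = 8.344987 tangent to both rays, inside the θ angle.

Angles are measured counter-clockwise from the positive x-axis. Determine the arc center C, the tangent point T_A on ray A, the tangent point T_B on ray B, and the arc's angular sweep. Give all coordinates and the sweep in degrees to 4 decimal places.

bisector direction at 313.2328° = (0.684964,-0.728577)
center distance |VC| = r/sin(θ/2) = 8.344987/sin(7.0474°) = 68.016614
C = V + |VC|·bis = (76.0048,-52.7231)
T_A = V + ((C−V)·d_A)·d_A = V + 67.5027·d_A = (69.2694,-57.6500)
T_B = V + ((C−V)·d_B)·d_B = V + 67.5027·d_B = (81.3375,-46.3043)
sweep = 180° − θ = 165.9052°

center=(76.0048,-52.7231) T_A=(69.2694,-57.6500) T_B=(81.3375,-46.3043) sweep=165.9052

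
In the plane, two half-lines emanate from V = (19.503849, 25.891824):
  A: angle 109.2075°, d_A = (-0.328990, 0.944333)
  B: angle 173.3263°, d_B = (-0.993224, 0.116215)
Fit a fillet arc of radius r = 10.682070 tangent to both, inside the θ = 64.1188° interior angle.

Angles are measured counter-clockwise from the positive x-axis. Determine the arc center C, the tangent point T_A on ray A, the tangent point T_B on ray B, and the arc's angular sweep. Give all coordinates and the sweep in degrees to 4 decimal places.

bisector direction at 141.2669° = (-0.780069,0.625693)
center distance |VC| = r/sin(θ/2) = 10.682070/sin(32.0594°) = 20.124542
C = V + |VC|·bis = (3.8053,38.4836)
T_A = V + ((C−V)·d_A)·d_A = V + 17.0555·d_A = (13.8928,41.9979)
T_B = V + ((C−V)·d_B)·d_B = V + 17.0555·d_B = (2.5639,27.8739)
sweep = 180° − θ = 115.8812°

center=(3.8053,38.4836) T_A=(13.8928,41.9979) T_B=(2.5639,27.8739) sweep=115.8812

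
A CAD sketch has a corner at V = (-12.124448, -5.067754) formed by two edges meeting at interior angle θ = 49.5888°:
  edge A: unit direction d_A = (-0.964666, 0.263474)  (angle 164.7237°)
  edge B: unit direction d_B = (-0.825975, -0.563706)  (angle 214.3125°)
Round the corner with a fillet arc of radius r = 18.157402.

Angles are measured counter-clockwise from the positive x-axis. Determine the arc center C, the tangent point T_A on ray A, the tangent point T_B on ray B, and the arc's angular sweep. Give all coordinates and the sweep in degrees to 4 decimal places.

bisector direction at 189.5181° = (-0.986233,-0.165359)
center distance |VC| = r/sin(θ/2) = 18.157402/sin(24.7944°) = 43.297541
C = V + |VC|·bis = (-54.8259,-12.2274)
T_A = V + ((C−V)·d_A)·d_A = V + 39.3063·d_A = (-50.0419,5.2884)
T_B = V + ((C−V)·d_B)·d_B = V + 39.3063·d_B = (-44.5905,-27.2250)
sweep = 180° − θ = 130.4112°

center=(-54.8259,-12.2274) T_A=(-50.0419,5.2884) T_B=(-44.5905,-27.2250) sweep=130.4112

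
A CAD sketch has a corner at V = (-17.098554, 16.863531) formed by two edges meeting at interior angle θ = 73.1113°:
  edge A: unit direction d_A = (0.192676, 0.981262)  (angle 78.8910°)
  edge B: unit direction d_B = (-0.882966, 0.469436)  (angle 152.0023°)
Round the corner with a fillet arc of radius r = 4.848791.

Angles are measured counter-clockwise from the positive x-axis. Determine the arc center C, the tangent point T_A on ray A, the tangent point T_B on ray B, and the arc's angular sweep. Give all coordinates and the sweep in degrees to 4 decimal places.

center=(-20.5965,24.2147) T_A=(-15.8386,23.2805) T_B=(-22.8727,19.9334) sweep=106.8887

bisector direction at 115.4467° = (-0.429670,0.902986)
center distance |VC| = r/sin(θ/2) = 4.848791/sin(36.5556°) = 8.140974
C = V + |VC|·bis = (-20.5965,24.2147)
T_A = V + ((C−V)·d_A)·d_A = V + 6.5395·d_A = (-15.8386,23.2805)
T_B = V + ((C−V)·d_B)·d_B = V + 6.5395·d_B = (-22.8727,19.9334)
sweep = 180° − θ = 106.8887°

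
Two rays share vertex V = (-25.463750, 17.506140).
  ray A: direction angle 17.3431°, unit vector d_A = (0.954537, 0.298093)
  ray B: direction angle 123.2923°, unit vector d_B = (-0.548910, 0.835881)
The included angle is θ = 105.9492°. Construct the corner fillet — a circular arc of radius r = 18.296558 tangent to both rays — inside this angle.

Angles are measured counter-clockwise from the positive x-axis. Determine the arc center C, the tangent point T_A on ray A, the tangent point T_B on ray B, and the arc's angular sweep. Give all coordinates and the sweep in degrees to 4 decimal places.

bisector direction at 70.3177° = (0.336804,0.941575)
center distance |VC| = r/sin(θ/2) = 18.296558/sin(52.9746°) = 22.917431
C = V + |VC|·bis = (-17.7451,39.0846)
T_A = V + ((C−V)·d_A)·d_A = V + 13.8002·d_A = (-12.2910,21.6199)
T_B = V + ((C−V)·d_B)·d_B = V + 13.8002·d_B = (-33.0388,29.0414)
sweep = 180° − θ = 74.0508°

center=(-17.7451,39.0846) T_A=(-12.2910,21.6199) T_B=(-33.0388,29.0414) sweep=74.0508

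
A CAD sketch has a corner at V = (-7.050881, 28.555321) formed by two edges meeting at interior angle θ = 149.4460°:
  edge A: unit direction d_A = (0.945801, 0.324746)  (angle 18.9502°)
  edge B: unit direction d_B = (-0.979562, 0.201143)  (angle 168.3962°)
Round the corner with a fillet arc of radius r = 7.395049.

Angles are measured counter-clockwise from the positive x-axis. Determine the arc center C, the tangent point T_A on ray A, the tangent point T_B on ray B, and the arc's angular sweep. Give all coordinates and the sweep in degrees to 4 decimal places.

center=(-7.5420,36.2055) T_A=(-5.1405,29.2113) T_B=(-9.0295,28.9616) sweep=30.5540

bisector direction at 93.6732° = (-0.064066,0.997946)
center distance |VC| = r/sin(θ/2) = 7.395049/sin(74.7230°) = 7.665938
C = V + |VC|·bis = (-7.5420,36.2055)
T_A = V + ((C−V)·d_A)·d_A = V + 2.0199·d_A = (-5.1405,29.2113)
T_B = V + ((C−V)·d_B)·d_B = V + 2.0199·d_B = (-9.0295,28.9616)
sweep = 180° − θ = 30.5540°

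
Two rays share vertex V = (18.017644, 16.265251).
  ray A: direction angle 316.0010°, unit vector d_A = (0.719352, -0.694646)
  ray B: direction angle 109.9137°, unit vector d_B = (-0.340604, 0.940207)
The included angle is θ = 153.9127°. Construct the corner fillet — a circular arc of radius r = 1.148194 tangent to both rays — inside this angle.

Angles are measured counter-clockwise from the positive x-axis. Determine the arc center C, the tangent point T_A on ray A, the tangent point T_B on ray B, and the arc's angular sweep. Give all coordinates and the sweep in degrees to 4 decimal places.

bisector direction at 32.9573° = (0.839076,0.544015)
center distance |VC| = r/sin(θ/2) = 1.148194/sin(76.9564°) = 1.178604
C = V + |VC|·bis = (19.0066,16.9064)
T_A = V + ((C−V)·d_A)·d_A = V + 0.2660·d_A = (18.2090,16.0805)
T_B = V + ((C−V)·d_B)·d_B = V + 0.2660·d_B = (17.9270,16.5153)
sweep = 180° − θ = 26.0873°

center=(19.0066,16.9064) T_A=(18.2090,16.0805) T_B=(17.9270,16.5153) sweep=26.0873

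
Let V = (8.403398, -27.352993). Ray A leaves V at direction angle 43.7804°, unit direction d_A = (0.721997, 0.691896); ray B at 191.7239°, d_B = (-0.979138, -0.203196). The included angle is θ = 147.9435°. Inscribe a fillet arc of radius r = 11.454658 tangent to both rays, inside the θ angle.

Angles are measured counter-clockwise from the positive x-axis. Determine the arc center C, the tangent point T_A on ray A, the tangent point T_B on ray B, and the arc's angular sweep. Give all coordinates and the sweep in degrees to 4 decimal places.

bisector direction at 117.7522° = (-0.465648,0.884970)
center distance |VC| = r/sin(θ/2) = 11.454658/sin(73.9718°) = 11.917961
C = V + |VC|·bis = (2.8538,-16.8060)
T_A = V + ((C−V)·d_A)·d_A = V + 3.2907·d_A = (10.7793,-25.0762)
T_B = V + ((C−V)·d_B)·d_B = V + 3.2907·d_B = (5.1814,-28.0216)
sweep = 180° − θ = 32.0565°

center=(2.8538,-16.8060) T_A=(10.7793,-25.0762) T_B=(5.1814,-28.0216) sweep=32.0565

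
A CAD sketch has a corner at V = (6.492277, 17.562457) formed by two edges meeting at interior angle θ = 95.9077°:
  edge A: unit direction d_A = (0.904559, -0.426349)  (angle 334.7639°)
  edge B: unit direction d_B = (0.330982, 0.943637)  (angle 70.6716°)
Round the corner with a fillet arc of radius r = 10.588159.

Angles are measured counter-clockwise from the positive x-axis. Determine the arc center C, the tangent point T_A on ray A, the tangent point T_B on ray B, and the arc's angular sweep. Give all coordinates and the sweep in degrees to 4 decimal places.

bisector direction at 22.7178° = (0.922418,0.386192)
center distance |VC| = r/sin(θ/2) = 10.588159/sin(47.9539°) = 14.258119
C = V + |VC|·bis = (19.6442,23.0688)
T_A = V + ((C−V)·d_A)·d_A = V + 9.5491·d_A = (15.1300,13.4912)
T_B = V + ((C−V)·d_B)·d_B = V + 9.5491·d_B = (9.6529,26.5733)
sweep = 180° − θ = 84.0923°

center=(19.6442,23.0688) T_A=(15.1300,13.4912) T_B=(9.6529,26.5733) sweep=84.0923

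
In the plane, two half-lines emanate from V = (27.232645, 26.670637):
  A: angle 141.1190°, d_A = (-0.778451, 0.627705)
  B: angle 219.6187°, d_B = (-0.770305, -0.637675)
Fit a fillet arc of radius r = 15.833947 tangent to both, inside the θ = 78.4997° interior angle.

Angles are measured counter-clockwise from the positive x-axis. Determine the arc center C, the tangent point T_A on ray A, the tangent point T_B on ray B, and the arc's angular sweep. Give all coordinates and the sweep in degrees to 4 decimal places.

center=(2.2073,26.5095) T_A=(12.1463,38.8355) T_B=(12.3042,14.3126) sweep=101.5003

bisector direction at 180.3688° = (-0.999979,-0.006438)
center distance |VC| = r/sin(θ/2) = 15.833947/sin(39.2499°) = 25.025864
C = V + |VC|·bis = (2.2073,26.5095)
T_A = V + ((C−V)·d_A)·d_A = V + 19.3799·d_A = (12.1463,38.8355)
T_B = V + ((C−V)·d_B)·d_B = V + 19.3799·d_B = (12.3042,14.3126)
sweep = 180° − θ = 101.5003°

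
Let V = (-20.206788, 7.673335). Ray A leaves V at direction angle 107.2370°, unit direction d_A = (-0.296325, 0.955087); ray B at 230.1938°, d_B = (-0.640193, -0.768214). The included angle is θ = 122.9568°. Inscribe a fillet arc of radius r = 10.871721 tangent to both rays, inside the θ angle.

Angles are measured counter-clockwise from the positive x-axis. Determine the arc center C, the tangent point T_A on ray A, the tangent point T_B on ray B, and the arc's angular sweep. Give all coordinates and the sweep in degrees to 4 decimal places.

center=(-32.3410,10.0946) T_A=(-21.9575,13.3162) T_B=(-23.9892,3.1346) sweep=57.0432

bisector direction at 168.7154° = (-0.980667,0.195683)
center distance |VC| = r/sin(θ/2) = 10.871721/sin(61.4784°) = 12.373391
C = V + |VC|·bis = (-32.3410,10.0946)
T_A = V + ((C−V)·d_A)·d_A = V + 5.9082·d_A = (-21.9575,13.3162)
T_B = V + ((C−V)·d_B)·d_B = V + 5.9082·d_B = (-23.9892,3.1346)
sweep = 180° − θ = 57.0432°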